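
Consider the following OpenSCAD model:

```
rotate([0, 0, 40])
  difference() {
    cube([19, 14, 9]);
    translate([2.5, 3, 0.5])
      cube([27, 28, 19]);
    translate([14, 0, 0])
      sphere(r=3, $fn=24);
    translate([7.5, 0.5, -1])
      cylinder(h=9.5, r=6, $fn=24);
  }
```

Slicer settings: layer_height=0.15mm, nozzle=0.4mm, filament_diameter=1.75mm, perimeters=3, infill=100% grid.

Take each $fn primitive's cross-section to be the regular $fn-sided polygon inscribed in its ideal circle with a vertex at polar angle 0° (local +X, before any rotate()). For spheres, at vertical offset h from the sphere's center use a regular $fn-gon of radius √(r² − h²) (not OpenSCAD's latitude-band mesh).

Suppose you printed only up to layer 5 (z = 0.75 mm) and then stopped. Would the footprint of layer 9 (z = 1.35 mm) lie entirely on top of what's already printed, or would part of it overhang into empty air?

part overhangs

Compare the two slices. At z = 0.75: the cube is present — its section is the full 19×14 rectangle (area 266.00 mm²); the cube at (2.5, 3) is present — its section is the full 27×28 rectangle (area 756.00 mm²); the r=3 sphere at (14, 0) slices to a regular 24-gon of circumradius 2.905 (√(r²−h²) with h=0.75 from center) (area = (24/2)·2.905²·sin(360°/24) = 26.21 mm²); the cylinder at (7.5, 0.5): section is a regular 24-gon, circumradius r=6 (area = (24/2)·6.000²·sin(360°/24) = 111.81 mm²); After the difference (first − rest): starting from the 19×14 cube (266.00 mm²), the 27×28 cube at (2.5, 3) partially overlaps it — only the 181.50 mm² overlap (of its 756.00 mm²) is removed, clipping the outline; the r=3 sphere at (14, 0) partially overlaps it — only the 13.10 mm² overlap (of its 26.21 mm²) is removed, clipping the outline; the r=6 cylinder at (7.5, 0.5) partially overlaps it — only the 30.39 mm² overlap (of its 111.81 mm²) is removed, clipping the outline — area = 41.01 mm²; (whole slice rotated 40° about Z — lengths, areas and connectivity unchanged). At z = 1.35: the cube (footprint 19×14) is included at this height (area 266.00 mm²); the cube at (2.5, 3) (footprint 27×28) is included at this height (area 756.00 mm²); the r=3 sphere at (14, 0) slices to a regular 24-gon of circumradius 2.679 (√(r²−h²) with h=1.35 from center) (area = (24/2)·2.679²·sin(360°/24) = 22.29 mm²); the r=6 cylinder at (7.5, 0.5) contributes a regular 24-gon of circumradius 6 (area = (24/2)·6.000²·sin(360°/24) = 111.81 mm²); Subtracting the remaining from the first: starting from the 19×14 cube (266.00 mm²), the 27×28 cube at (2.5, 3) partially overlaps it — only the 181.50 mm² overlap (of its 756.00 mm²) is removed, clipping the outline; the r=3 sphere at (14, 0) partially overlaps it — only the 11.15 mm² overlap (of its 22.29 mm²) is removed, clipping the outline; the r=6 cylinder at (7.5, 0.5) partially overlaps it — only the 31.15 mm² overlap (of its 111.81 mm²) is removed, clipping the outline — area = 42.20 mm²; (whole slice rotated 40° about Z — lengths, areas and connectivity unchanged). Checking containment: at z = 1.35 the cross-section extends beyond the z = 0.75 cross-section by about 1.19 mm².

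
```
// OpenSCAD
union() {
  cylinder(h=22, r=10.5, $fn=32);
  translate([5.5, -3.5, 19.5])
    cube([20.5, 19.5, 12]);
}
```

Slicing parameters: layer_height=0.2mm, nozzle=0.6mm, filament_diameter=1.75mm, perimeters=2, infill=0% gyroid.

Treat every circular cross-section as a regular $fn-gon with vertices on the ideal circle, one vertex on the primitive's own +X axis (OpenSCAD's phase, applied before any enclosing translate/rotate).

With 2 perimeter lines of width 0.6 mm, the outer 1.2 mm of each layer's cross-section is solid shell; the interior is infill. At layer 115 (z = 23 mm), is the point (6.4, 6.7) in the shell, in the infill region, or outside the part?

At z = 23 mm: the cylinder is absent (z outside [0, 22]); the cube at (5.5, -3.5) (footprint 20.5×19.5) is included at this height; Combining (union): only the 20.5×19.5 cube at (5.5, -3.5) is present, so the union is just that shape — 1 connected region. Overall, the cross-section is a single solid region. The nearest boundary edge runs (5.50, 16.00)→(5.50, -3.50); distance from the point to it = 0.90 mm. The point is inside the cross-section, 0.90 mm from the nearest boundary — within the 1.2 mm shell band (2 × 0.6).

shell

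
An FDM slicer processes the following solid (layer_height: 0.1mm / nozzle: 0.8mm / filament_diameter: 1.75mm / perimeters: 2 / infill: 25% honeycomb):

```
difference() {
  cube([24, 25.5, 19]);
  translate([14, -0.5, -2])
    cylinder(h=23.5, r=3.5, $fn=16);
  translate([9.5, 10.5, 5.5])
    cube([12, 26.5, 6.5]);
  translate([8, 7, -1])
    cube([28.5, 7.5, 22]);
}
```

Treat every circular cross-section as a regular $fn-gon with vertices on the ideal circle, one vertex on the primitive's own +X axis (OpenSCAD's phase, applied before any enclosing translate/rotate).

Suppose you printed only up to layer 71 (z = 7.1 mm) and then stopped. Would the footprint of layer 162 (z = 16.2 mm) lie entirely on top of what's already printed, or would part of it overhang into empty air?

Compare the two slices. At z = 7.1: the 24×25.5 cube contributes its full rectangle (area 612.00 mm²); the r=3.5 cylinder at (14, -0.5) contributes a regular 16-gon of circumradius 3.5 (area = (16/2)·3.500²·sin(360°/16) = 37.50 mm²); the cube at (9.5, 10.5) is present — its section is the full 12×26.5 rectangle (area 318.00 mm²); the cube at (8, 7) (footprint 28.5×7.5) is included at this height (area 213.75 mm²); Taking the first minus the rest: starting from the 24×25.5 cube (612.00 mm²), the r=3.5 cylinder at (14, -0.5) partially overlaps it — only the 15.30 mm² overlap (of its 37.50 mm²) is removed, clipping the outline; the 12×26.5 cube at (9.5, 10.5) partially overlaps it — only the 180.00 mm² overlap (of its 318.00 mm²) is removed, clipping the outline; the 28.5×7.5 cube at (8, 7) partially overlaps it — only the 72.00 mm² overlap (of its 213.75 mm²) is removed, clipping the outline — area = 344.70 mm². At z = 16.2: the cube (footprint 24×25.5) is included at this height (area 612.00 mm²); the cylinder at (14, -0.5): section is a regular 16-gon, circumradius r=3.5 (area = (16/2)·3.500²·sin(360°/16) = 37.50 mm²); the cube at (9.5, 10.5) does not reach this height (z outside [5.5, 12]); the cube at (8, 7) is present — its section is the full 28.5×7.5 rectangle (area 213.75 mm²); Taking the first minus the rest: starting from the 24×25.5 cube (612.00 mm²), the r=3.5 cylinder at (14, -0.5) partially overlaps it — only the 15.30 mm² overlap (of its 37.50 mm²) is removed, clipping the outline; the 28.5×7.5 cube at (8, 7) partially overlaps it — only the 120.00 mm² overlap (of its 213.75 mm²) is removed, clipping the outline — area = 476.70 mm². Checking containment: at z = 16.2 the cross-section extends beyond the z = 7.1 cross-section by about 132.00 mm².

part overhangs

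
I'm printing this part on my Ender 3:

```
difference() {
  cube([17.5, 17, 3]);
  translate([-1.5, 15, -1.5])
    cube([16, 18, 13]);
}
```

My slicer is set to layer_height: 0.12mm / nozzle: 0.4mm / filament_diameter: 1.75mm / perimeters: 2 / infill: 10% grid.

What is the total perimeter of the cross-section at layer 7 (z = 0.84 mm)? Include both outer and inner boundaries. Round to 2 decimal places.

69.00 mm

At z = 0.84 mm: the cube (footprint 17.5×17) is included at this height (perimeter 69.00 mm); the cube at (-1.5, 15) is present — its section is the full 16×18 rectangle (perimeter 68.00 mm); Subtracting the remaining from the first: starting from the 17.5×17 cube, the 16×18 cube at (-1.5, 15) partially overlaps it — only the 29.00 mm² overlap (of its 288.00 mm²) is removed, clipping the outline — boundary = 69.00 mm. Overall, the cross-section is a single solid region. Total boundary length (outer) = 69.00 mm.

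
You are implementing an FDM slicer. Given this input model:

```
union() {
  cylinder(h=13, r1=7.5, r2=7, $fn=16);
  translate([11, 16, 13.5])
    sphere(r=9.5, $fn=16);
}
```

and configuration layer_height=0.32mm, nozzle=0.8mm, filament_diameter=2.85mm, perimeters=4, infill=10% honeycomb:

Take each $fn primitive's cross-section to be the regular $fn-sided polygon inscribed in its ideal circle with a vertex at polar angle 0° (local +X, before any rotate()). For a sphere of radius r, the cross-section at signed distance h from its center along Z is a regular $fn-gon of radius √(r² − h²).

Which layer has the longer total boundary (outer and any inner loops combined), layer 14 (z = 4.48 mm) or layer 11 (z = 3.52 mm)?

Layer 14 (z = 4.48): the cone: at t=0.345 of its height the radius interpolates to r₁+(r₂−r₁)t = 7.328, giving a regular 16-gon of that circumradius (perimeter = 2·16·7.328·sin(180°/16) = 45.75 mm); the sphere at (11, 16): section is a regular 16-gon, circumradius = √(r²−h²) = √(9.5²−9.02²) = 2.982 (perimeter = 2·16·2.982·sin(180°/16) = 18.61 mm); Taking the union: the 2 present regions are separate (no shared area or edge), so areas and boundary lengths simply add and each stays a separate island — boundary = 64.36 mm. So its perimeter = 64.36 mm. Layer 11 (z = 3.52): the cone (r1=7.5→r2=7) has section circumradius 7.365 here — a regular 16-gon (perimeter = 2·16·7.365·sin(180°/16) = 45.98 mm); the sphere at (11, 16) is not intersected at this z (|z−center|=9.980 > r=9.5); Taking the union: only the cone is present, so the union is just that shape — boundary = 45.98 mm. So its perimeter = 45.98 mm. Layer 14 is larger (64.36 vs 45.98 mm).

layer 14 (z = 4.48 mm)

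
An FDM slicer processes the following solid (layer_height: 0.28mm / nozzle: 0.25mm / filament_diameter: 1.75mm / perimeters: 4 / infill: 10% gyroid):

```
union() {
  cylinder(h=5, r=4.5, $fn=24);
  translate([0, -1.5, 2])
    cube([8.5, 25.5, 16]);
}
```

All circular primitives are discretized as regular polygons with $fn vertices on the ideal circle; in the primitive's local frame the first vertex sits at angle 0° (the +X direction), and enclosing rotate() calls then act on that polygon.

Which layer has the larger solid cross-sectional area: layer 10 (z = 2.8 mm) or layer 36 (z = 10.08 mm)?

Layer 10 (z = 2.8): the r=4.5 cylinder contributes a regular 24-gon of circumradius 4.5 (area = (24/2)·4.500²·sin(360°/24) = 62.89 mm²); the cube at (0, -1.5) is present — its section is the full 8.5×25.5 rectangle (area 216.75 mm²); Merging all regions: the regions partially overlap — summed areas 279.64 mm² minus the doubly-counted overlap 22.31 mm² gives 257.33 mm² — area = 257.33 mm². So its area = 257.33 mm². Layer 36 (z = 10.08): the cylinder does not reach this height (z outside [0, 5]); the 8.5×25.5 cube at (0, -1.5) contributes its full rectangle (area 216.75 mm²); Merging all regions: only the 8.5×25.5 cube at (0, -1.5) is present, so the union is just that shape — area = 216.75 mm². So its area = 216.75 mm². Layer 10 is larger (257.33 vs 216.75 mm²).

layer 10 (z = 2.8 mm)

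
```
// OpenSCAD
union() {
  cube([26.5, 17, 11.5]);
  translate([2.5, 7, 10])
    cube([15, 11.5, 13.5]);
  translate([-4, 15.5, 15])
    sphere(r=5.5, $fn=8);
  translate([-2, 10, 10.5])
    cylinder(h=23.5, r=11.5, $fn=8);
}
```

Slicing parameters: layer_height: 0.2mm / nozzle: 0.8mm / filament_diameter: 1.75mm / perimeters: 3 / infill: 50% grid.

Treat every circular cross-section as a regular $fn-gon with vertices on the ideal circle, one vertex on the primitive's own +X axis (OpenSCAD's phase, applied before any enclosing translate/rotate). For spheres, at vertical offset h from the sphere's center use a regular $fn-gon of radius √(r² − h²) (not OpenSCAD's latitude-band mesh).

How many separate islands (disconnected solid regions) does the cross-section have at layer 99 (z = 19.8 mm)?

1

At z = 19.8 mm: the cube does not reach this height (z outside [0, 11.5]); the cube at (2.5, 7) is present — its section is the full 15×11.5 rectangle; the r=5.5 sphere at (-4, 15.5) slices to a regular 8-gon of circumradius 2.685 (√(r²−h²) with h=4.8 from center); the r=11.5 cylinder at (-2, 10) gives a regular 8-gon of circumradius 11.5 (constant along its height); Combining (union): the regions partially overlap (shared area 83.93 mm²), so overlapping operands fuse into one piece — 1 connected region. Overall, the cross-section is a single solid region. Island count = 1.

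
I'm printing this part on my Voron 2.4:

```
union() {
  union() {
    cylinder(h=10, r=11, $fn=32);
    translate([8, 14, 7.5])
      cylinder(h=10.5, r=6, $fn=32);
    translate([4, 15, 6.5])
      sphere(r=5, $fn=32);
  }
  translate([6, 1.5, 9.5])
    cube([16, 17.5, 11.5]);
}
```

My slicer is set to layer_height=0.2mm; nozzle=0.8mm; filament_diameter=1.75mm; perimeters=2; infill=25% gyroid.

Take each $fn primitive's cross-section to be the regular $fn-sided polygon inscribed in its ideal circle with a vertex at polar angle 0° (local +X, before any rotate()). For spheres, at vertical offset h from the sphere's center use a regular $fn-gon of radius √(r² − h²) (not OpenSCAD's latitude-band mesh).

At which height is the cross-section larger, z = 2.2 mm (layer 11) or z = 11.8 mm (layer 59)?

Layer 11 (z = 2.2): the r=11 cylinder gives a regular 32-gon of circumradius 11 (constant along its height) (area = (32/2)·11.000²·sin(360°/32) = 377.69 mm²); the cylinder at (8, 14) does not reach this height (z outside [7.5, 18]); the sphere at (4, 15): section is a regular 32-gon, circumradius = √(r²−h²) = √(5²−4.3²) = 2.551 (area = (32/2)·2.551²·sin(360°/32) = 20.32 mm²); Combining (union): the 2 present regions are separate (no shared area or edge), so areas and boundary lengths simply add and each stays a separate island — area = 398.02 mm²; the cube at (6, 1.5) is not intersected at this z (z outside [9.5, 21]); Combining (union): only the result so far is present, so the union is just that shape — area = 398.02 mm². So its area = 398.02 mm². Layer 59 (z = 11.8): the cylinder is not intersected at this z (z outside [0, 10]); the cylinder at (8, 14): section is a regular 32-gon, circumradius r=6 (area = (32/2)·6.000²·sin(360°/32) = 112.37 mm²); the sphere at (4, 15) does not reach this height (|z−center|=5.300 > r=5); Merging all regions: only the r=6 cylinder at (8, 14) is present, so the union is just that shape — area = 112.37 mm²; the 16×17.5 cube at (6, 1.5) contributes its full rectangle (area 280.00 mm²); Taking the union: the regions partially overlap — summed areas 392.37 mm² minus the doubly-counted overlap 75.74 mm² gives 316.64 mm² — area = 316.64 mm². So its area = 316.64 mm². Layer 11 is larger (398.02 vs 316.64 mm²).

layer 11 (z = 2.2 mm)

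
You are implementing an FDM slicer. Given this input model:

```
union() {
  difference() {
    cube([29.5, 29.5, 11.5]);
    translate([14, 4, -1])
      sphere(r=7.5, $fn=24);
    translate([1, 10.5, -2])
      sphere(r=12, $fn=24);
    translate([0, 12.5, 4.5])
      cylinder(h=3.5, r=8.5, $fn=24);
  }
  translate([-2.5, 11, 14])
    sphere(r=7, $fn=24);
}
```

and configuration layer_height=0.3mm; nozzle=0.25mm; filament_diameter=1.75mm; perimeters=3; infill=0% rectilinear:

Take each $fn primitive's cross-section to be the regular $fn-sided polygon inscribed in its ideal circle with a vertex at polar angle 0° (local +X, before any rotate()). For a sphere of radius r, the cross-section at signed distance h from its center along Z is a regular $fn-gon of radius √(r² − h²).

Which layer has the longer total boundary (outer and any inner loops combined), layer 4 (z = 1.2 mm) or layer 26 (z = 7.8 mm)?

Layer 4 (z = 1.2): the cube (footprint 29.5×29.5) is included at this height (perimeter 118.00 mm); the r=7.5 sphere at (14, 4) slices to a regular 24-gon of circumradius 7.170 (√(r²−h²) with h=2.2 from center) (perimeter = 2·24·7.170·sin(180°/24) = 44.92 mm); the r=12 sphere at (1, 10.5) contributes a regular 24-gon of circumradius √(12²−3.2²) = 11.565 (perimeter = 2·24·11.565·sin(180°/24) = 72.46 mm); the cylinder at (0, 12.5) does not reach this height (z outside [4.5, 8]); After the difference (first − rest): starting from the 29.5×29.5 cube, the r=7.5 sphere at (14, 4) partially overlaps it — only the 133.73 mm² overlap (of its 159.67 mm²) is removed, clipping the outline; the r=12 sphere at (1, 10.5) partially overlaps it — only the 195.22 mm² overlap (of its 415.44 mm²) is removed, clipping the outline — boundary = 117.74 mm; the sphere at (-2.5, 11) does not reach this height (|z−center|=12.800 > r=7); Taking the union: only the result so far is present, so the union is just that shape — boundary = 117.74 mm. So its perimeter = 117.74 mm. Layer 26 (z = 7.8): the cube (footprint 29.5×29.5) is included at this height (perimeter 118.00 mm); the sphere at (14, 4) is absent (|z−center|=8.800 > r=7.5); the sphere at (1, 10.5): section is a regular 24-gon, circumradius = √(r²−h²) = √(12²−9.8²) = 6.925 (perimeter = 2·24·6.925·sin(180°/24) = 43.39 mm); the cylinder at (0, 12.5): section is a regular 24-gon, circumradius r=8.5 (perimeter = 2·24·8.500·sin(180°/24) = 53.25 mm); After the difference (first − rest): starting from the 29.5×29.5 cube, the r=12 sphere at (1, 10.5) partially overlaps it — only the 88.20 mm² overlap (of its 148.96 mm²) is removed, clipping the outline; the r=8.5 cylinder at (0, 12.5) partially overlaps it — only the 28.97 mm² overlap (of its 224.40 mm²) is removed, clipping the outline — boundary = 127.97 mm; the r=7 sphere at (-2.5, 11) slices to a regular 24-gon of circumradius 3.250 (√(r²−h²) with h=6.2 from center) (perimeter = 2·24·3.250·sin(180°/24) = 20.36 mm); Combining (union): the 2 present regions are separate (no shared area or edge), so areas and boundary lengths simply add and each stays a separate island — boundary = 148.33 mm. So its perimeter = 148.33 mm. Layer 26 is larger (148.33 vs 117.74 mm).

layer 26 (z = 7.8 mm)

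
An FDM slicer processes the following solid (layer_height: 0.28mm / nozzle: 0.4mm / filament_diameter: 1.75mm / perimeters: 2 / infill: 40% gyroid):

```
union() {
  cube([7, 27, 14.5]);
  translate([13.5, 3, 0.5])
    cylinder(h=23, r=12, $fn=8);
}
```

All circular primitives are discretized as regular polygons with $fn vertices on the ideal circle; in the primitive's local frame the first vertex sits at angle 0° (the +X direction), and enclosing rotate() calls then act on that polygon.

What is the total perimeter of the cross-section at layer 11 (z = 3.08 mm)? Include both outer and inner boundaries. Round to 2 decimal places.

At z = 3.08 mm: the cube (footprint 7×27) is included at this height (perimeter 68.00 mm); the r=12 cylinder at (13.5, 3) contributes a regular 8-gon of circumradius 12 (perimeter = 2·8·12.000·sin(180°/8) = 73.48 mm); Merging all regions: the regions partially overlap (shared area 47.21 mm²), so the edge portions inside another operand are dropped and the merged outline is re-measured after clipping — boundary = 110.33 mm. Overall, the cross-section is a single solid region. Total boundary length (outer) = 110.33 mm.

110.33 mm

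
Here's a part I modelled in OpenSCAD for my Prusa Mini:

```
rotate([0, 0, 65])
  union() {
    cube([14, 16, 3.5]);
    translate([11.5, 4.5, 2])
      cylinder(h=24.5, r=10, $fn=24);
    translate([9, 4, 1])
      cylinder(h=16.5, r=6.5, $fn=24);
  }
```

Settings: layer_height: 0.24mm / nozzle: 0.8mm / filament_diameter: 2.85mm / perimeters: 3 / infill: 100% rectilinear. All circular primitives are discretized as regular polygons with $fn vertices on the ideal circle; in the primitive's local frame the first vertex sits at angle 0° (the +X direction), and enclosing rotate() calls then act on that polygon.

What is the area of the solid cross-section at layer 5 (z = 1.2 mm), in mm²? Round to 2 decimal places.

At z = 1.2 mm: the 14×16 cube contributes its full rectangle (area 224.00 mm²); the cylinder at (11.5, 4.5) does not reach this height (z outside [2, 26.5]); the cylinder at (9, 4): section is a regular 24-gon, circumradius r=6.5 (area = (24/2)·6.500²·sin(360°/24) = 131.22 mm²); Combining (union): the regions partially overlap — summed areas 355.22 mm² minus the doubly-counted overlap 105.61 mm² gives 249.61 mm² — area = 249.61 mm²; (whole slice rotated 65° about Z — lengths, areas and connectivity unchanged). Overall, the cross-section is a single solid region. Net area = 249.61 mm².

249.61 mm²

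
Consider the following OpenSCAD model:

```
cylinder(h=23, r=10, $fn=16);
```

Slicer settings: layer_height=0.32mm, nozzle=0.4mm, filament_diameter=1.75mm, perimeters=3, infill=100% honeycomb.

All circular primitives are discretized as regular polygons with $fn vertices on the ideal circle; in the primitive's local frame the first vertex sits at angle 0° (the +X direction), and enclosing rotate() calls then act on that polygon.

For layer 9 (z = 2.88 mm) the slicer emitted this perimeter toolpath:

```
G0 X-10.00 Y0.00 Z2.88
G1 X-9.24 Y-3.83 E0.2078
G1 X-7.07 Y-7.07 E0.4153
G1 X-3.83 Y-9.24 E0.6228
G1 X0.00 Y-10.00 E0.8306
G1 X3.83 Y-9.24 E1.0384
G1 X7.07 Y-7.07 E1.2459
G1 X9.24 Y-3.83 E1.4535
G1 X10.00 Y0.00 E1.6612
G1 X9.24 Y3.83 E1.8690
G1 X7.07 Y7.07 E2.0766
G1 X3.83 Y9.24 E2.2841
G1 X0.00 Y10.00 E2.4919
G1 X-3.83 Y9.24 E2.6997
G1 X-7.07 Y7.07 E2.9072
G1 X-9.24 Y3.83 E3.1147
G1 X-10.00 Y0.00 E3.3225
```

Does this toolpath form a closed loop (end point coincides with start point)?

yes

Start point (G0): (-10.00, 0.00). End point (last G1): the path returns to the start — closed.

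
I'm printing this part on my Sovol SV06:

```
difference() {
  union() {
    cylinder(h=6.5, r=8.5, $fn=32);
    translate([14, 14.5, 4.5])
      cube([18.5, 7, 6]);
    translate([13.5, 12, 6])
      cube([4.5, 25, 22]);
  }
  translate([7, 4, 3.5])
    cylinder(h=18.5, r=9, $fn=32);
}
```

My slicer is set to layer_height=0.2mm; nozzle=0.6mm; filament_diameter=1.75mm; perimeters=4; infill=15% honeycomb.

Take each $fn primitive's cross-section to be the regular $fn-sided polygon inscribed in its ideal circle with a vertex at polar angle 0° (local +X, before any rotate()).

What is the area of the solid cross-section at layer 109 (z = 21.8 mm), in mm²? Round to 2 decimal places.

At z = 21.8 mm: the cylinder is not intersected at this z (z outside [0, 6.5]); the cube at (14, 14.5) is absent (z outside [4.5, 10.5]); the 4.5×25 cube at (13.5, 12) contributes its full rectangle (area 112.50 mm²); Merging all regions: only the 4.5×25 cube at (13.5, 12) is present, so the union is just that shape — area = 112.50 mm²; the cylinder at (7, 4): section is a regular 32-gon, circumradius r=9 (area = (32/2)·9.000²·sin(360°/32) = 252.84 mm²); Subtracting the remaining from the first: starting from the result so far (112.50 mm²), the r=9 cylinder at (7, 4) misses the remaining region (no effect) — area = 112.50 mm². Overall, the cross-section is a single solid region. Net area = 112.50 mm².

112.50 mm²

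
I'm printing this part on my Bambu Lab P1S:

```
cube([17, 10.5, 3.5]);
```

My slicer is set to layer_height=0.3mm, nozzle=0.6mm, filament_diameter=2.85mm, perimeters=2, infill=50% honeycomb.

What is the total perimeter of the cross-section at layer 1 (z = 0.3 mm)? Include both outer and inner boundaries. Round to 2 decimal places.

55.00 mm

At z = 0.3 mm: the 17×10.5 cube contributes its full rectangle (perimeter 55.00 mm). Overall, the cross-section is a single solid region. Total boundary length (outer) = 55.00 mm.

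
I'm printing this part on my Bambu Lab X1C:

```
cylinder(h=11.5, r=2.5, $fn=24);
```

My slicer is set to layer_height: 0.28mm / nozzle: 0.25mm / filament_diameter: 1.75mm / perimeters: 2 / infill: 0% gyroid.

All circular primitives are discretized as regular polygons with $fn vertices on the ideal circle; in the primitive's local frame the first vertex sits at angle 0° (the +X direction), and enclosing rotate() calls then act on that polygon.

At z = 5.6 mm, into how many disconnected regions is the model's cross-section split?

1

At z = 5.6 mm: the r=2.5 cylinder contributes a regular 24-gon of circumradius 2.5. The result has 1 disconnected region.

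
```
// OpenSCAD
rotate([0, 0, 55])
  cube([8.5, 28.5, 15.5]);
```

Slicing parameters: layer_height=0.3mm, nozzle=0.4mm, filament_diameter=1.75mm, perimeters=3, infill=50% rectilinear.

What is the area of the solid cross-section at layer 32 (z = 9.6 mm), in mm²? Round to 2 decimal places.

At z = 9.6 mm: the cube is present — its section is the full 8.5×28.5 rectangle (area 242.25 mm²); (rotated 55° about Z; rotation is an isometry so areas/perimeters/island counts are preserved). Overall, the cross-section is a single solid region. Net area = 242.25 mm².

242.25 mm²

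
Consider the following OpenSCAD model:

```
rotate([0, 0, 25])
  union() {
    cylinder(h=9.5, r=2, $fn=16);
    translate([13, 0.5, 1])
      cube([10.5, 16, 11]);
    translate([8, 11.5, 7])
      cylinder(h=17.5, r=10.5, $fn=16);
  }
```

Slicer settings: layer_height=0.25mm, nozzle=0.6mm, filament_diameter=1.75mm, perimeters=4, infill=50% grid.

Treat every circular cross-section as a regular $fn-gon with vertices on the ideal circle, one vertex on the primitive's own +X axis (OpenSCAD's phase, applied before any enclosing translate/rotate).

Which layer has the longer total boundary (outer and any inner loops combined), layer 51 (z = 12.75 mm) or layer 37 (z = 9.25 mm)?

Layer 51 (z = 12.75): the cylinder does not reach this height (z outside [0, 9.5]); the cube at (13, 0.5) does not reach this height (z outside [1, 12]); the cylinder at (8, 11.5): section is a regular 16-gon, circumradius r=10.5 (perimeter = 2·16·10.500·sin(180°/16) = 65.55 mm); Taking the union: only the r=10.5 cylinder at (8, 11.5) is present, so the union is just that shape — boundary = 65.55 mm; (rotated 25° about Z; rotation is an isometry so areas/perimeters/island counts are preserved). So its perimeter = 65.55 mm. Layer 37 (z = 9.25): the r=2 cylinder contributes a regular 16-gon of circumradius 2 (perimeter = 2·16·2.000·sin(180°/16) = 12.49 mm); the cube at (13, 0.5) is present — its section is the full 10.5×16 rectangle (perimeter 53.00 mm); the r=10.5 cylinder at (8, 11.5) contributes a regular 16-gon of circumradius 10.5 (perimeter = 2·16·10.500·sin(180°/16) = 65.55 mm); Taking the union: the regions partially overlap (shared area 59.38 mm²), so the edge portions inside another operand are dropped and the merged outline is re-measured after clipping — boundary = 96.56 mm; (rotated 25° about Z; rotation is an isometry so areas/perimeters/island counts are preserved). So its perimeter = 96.56 mm. Layer 37 is larger (96.56 vs 65.55 mm).

layer 37 (z = 9.25 mm)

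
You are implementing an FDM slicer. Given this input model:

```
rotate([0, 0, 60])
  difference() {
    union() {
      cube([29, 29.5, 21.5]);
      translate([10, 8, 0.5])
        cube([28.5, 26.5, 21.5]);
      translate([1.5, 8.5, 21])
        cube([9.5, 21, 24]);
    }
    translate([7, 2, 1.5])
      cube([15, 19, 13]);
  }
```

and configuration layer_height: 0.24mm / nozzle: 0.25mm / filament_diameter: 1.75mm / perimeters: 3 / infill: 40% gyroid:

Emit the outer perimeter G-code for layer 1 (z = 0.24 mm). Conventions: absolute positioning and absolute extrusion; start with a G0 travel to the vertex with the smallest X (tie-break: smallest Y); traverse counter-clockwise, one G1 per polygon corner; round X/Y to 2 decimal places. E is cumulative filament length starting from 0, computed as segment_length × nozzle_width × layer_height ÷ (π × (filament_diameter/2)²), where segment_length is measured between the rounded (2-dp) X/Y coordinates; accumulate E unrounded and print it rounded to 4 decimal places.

G0 X-25.55 Y14.75 Z0.24
G1 X0.00 Y0.00 E0.7359
G1 X14.50 Y25.11 E1.4592
G1 X-11.05 Y39.86 E2.1952
G1 X-25.55 Y14.75 E2.9185

At z = 0.24 mm: the cube (footprint 29×29.5) is included at this height; the cube at (10, 8) does not reach this height (z outside [0.5, 22]); the cube at (1.5, 8.5) is not intersected at this z (z outside [21, 45]); Combining (union): only the 29×29.5 cube is present, so the union is just that shape — 1 connected region; the cube at (7, 2) does not reach this height (z outside [1.5, 14.5]); Subtracting the remaining from the first: none of the subtracted shapes is present at this height, so that combined region is unchanged — 1 connected region; (whole slice rotated 60° about Z — lengths, areas and connectivity unchanged). The outline is a single polygon with 4 vertices. Extrusion per mm of travel: 0.25 × 0.24 / (π × 0.875²) = 0.024945. Accumulating E over each segment gives final E = 2.9185.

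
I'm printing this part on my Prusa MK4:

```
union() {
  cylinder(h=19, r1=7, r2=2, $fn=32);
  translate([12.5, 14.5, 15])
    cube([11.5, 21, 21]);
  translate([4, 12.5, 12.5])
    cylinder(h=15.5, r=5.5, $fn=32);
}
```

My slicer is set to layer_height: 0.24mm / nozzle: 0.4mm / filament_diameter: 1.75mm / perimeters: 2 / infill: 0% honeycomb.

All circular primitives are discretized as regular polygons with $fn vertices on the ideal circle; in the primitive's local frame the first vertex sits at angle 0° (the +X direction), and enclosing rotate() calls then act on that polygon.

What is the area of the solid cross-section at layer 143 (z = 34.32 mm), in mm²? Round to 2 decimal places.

241.50 mm²

At z = 34.32 mm: the cone does not reach this height (z outside [0, 19]); the 11.5×21 cube at (12.5, 14.5) contributes its full rectangle (area 241.50 mm²); the cylinder at (4, 12.5) is not intersected at this z (z outside [12.5, 28]); Taking the union: only the 11.5×21 cube at (12.5, 14.5) is present, so the union is just that shape — area = 241.50 mm². Overall, the cross-section is a single solid region. Net area = 241.50 mm².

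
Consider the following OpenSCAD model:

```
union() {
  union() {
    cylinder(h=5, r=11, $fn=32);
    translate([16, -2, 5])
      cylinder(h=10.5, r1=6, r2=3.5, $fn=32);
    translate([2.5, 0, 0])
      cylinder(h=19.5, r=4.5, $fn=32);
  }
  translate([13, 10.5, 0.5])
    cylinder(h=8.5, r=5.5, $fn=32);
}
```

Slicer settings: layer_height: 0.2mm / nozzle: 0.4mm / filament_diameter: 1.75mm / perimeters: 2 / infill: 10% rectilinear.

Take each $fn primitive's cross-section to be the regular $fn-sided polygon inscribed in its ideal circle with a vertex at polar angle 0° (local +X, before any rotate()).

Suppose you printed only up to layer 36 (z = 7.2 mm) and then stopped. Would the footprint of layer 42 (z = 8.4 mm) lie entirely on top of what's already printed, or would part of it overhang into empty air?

entirely on top

Compare the two slices. At z = 7.2: the cylinder is not intersected at this z (z outside [0, 5]); the cone at (16, -2): at t=0.210 of its height the radius interpolates to r₁+(r₂−r₁)t = 5.476, giving a regular 32-gon of that circumradius (area = (32/2)·5.476²·sin(360°/32) = 93.61 mm²); the r=4.5 cylinder at (2.5, 0) contributes a regular 32-gon of circumradius 4.5 (area = (32/2)·4.500²·sin(360°/32) = 63.21 mm²); Taking the union: the 2 present regions are separate (no shared area or edge), so areas and boundary lengths simply add and each stays a separate island — area = 156.82 mm²; the r=5.5 cylinder at (13, 10.5) contributes a regular 32-gon of circumradius 5.5 (area = (32/2)·5.500²·sin(360°/32) = 94.42 mm²); Combining (union): the 2 present regions are separate (no shared area or edge), so areas and boundary lengths simply add and each stays a separate island — area = 251.24 mm². At z = 8.4: the cylinder is absent (z outside [0, 5]); the cone at (16, -2) contributes a regular 32-gon of circumradius 5.190 (interpolated between r1=6 and r2=3.5 at t=0.324) (area = (32/2)·5.190²·sin(360°/32) = 84.09 mm²); the r=4.5 cylinder at (2.5, 0) gives a regular 32-gon of circumradius 4.5 (constant along its height) (area = (32/2)·4.500²·sin(360°/32) = 63.21 mm²); Merging all regions: the 2 present regions are separate (no shared area or edge), so areas and boundary lengths simply add and each stays a separate island — area = 147.30 mm²; the r=5.5 cylinder at (13, 10.5) contributes a regular 32-gon of circumradius 5.5 (area = (32/2)·5.500²·sin(360°/32) = 94.42 mm²); Combining (union): the 2 present regions are separate (no shared area or edge), so areas and boundary lengths simply add and each stays a separate island — area = 241.73 mm². Checking containment: the cross-section at z = 8.4 is a subset of the cross-section at z = 7.2.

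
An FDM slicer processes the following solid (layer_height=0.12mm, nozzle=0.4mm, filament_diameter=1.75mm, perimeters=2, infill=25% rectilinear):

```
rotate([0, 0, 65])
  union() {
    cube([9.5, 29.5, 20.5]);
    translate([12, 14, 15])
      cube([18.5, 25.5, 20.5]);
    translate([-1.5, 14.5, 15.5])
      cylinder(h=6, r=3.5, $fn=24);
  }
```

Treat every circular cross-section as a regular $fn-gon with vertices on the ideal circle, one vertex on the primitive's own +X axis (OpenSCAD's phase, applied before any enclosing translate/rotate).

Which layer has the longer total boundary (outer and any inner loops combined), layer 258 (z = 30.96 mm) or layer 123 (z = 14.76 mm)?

Layer 258 (z = 30.96): the cube is absent (z outside [0, 20.5]); the cube at (12, 14) is present — its section is the full 18.5×25.5 rectangle (perimeter 88.00 mm); the cylinder at (-1.5, 14.5) is not intersected at this z (z outside [15.5, 21.5]); Taking the union: only the 18.5×25.5 cube at (12, 14) is present, so the union is just that shape — boundary = 88.00 mm; (rotated 65° about Z; rotation is an isometry so areas/perimeters/island counts are preserved). So its perimeter = 88.00 mm. Layer 123 (z = 14.76): the 9.5×29.5 cube contributes its full rectangle (perimeter 78.00 mm); the cube at (12, 14) is not intersected at this z (z outside [15, 35.5]); the cylinder at (-1.5, 14.5) is not intersected at this z (z outside [15.5, 21.5]); Combining (union): only the 9.5×29.5 cube is present, so the union is just that shape — boundary = 78.00 mm; (rotated 65° about Z; rotation is an isometry so areas/perimeters/island counts are preserved). So its perimeter = 78.00 mm. Layer 258 is larger (88.00 vs 78.00 mm).

layer 258 (z = 30.96 mm)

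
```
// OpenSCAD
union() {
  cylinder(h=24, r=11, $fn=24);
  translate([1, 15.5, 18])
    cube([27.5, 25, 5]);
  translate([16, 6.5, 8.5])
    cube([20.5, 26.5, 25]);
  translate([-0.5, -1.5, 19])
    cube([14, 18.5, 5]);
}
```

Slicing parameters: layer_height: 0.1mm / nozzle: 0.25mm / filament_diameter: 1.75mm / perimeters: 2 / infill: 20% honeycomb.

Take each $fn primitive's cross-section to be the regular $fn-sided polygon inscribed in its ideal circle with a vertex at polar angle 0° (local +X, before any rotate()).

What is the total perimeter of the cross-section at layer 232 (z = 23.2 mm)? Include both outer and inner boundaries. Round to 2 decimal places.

184.93 mm

At z = 23.2 mm: the r=11 cylinder gives a regular 24-gon of circumradius 11 (constant along its height) (perimeter = 2·24·11.000·sin(180°/24) = 68.92 mm); the cube at (1, 15.5) is absent (z outside [18, 23]); the cube at (16, 6.5) is present — its section is the full 20.5×26.5 rectangle (perimeter 94.00 mm); the cube at (-0.5, -1.5) (footprint 14×18.5) is included at this height (perimeter 65.00 mm); Merging all regions: the regions partially overlap (shared area 116.54 mm²), so the edge portions inside another operand are dropped and the merged outline is re-measured after clipping — boundary = 184.93 mm. Overall, the cross-section has 2 separate islands. Total boundary length (outer) = 184.93 mm.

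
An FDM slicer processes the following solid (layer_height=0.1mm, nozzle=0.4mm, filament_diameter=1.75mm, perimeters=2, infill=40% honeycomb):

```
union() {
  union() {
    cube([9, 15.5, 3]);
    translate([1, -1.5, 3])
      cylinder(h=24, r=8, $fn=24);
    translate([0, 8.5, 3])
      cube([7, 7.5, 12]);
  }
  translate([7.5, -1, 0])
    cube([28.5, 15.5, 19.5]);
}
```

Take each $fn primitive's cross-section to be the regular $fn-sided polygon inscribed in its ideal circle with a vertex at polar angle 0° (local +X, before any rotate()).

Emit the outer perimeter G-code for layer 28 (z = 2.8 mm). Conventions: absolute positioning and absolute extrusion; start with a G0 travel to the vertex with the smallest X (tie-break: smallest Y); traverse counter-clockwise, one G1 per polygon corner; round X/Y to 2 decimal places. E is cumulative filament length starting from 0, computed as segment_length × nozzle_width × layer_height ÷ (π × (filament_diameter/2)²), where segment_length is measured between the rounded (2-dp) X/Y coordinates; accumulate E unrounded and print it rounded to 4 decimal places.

At z = 2.8 mm: the 9×15.5 cube contributes its full rectangle; the cylinder at (1, -1.5) is not intersected at this z (z outside [3, 27]); the cube at (0, 8.5) is absent (z outside [3, 15]); Combining (union): only the 9×15.5 cube is present, so the union is just that shape — 1 connected region; the cube at (7.5, -1) is present — its section is the full 28.5×15.5 rectangle; Merging all regions: the regions partially overlap (shared area 21.75 mm²), so overlapping operands fuse into one piece — 1 connected region. The outline is a single polygon with 8 vertices. Extrusion per mm of travel: 0.4 × 0.1 / (π × 0.875²) = 0.016630. Accumulating E over each segment gives final E = 1.7462.

G0 X0.00 Y0.00 Z2.80
G1 X7.50 Y0.00 E0.1247
G1 X7.50 Y-1.00 E0.1414
G1 X36.00 Y-1.00 E0.6153
G1 X36.00 Y14.50 E0.8731
G1 X9.00 Y14.50 E1.3221
G1 X9.00 Y15.50 E1.3387
G1 X0.00 Y15.50 E1.4884
G1 X0.00 Y0.00 E1.7462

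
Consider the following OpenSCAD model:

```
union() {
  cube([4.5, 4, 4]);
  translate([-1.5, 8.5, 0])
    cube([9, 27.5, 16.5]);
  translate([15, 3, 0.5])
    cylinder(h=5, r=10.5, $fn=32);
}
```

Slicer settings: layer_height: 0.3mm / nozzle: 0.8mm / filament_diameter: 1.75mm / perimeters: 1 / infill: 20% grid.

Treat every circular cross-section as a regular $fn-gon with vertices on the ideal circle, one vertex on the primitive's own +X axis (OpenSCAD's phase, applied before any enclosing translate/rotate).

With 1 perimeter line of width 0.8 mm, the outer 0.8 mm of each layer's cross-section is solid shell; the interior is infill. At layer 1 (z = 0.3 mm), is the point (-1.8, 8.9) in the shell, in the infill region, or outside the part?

outside

At z = 0.3 mm: the cube (footprint 4.5×4) is included at this height; the 9×27.5 cube at (-1.5, 8.5) contributes its full rectangle; the cylinder at (15, 3) does not reach this height (z outside [0.5, 5.5]); Merging all regions: the 2 present regions are separate (no shared area or edge), so areas and boundary lengths simply add and each stays a separate island — 2 connected regions. Overall, the cross-section has 2 separate islands. The nearest boundary edge runs (-1.50, 8.50)→(-1.50, 36.00); distance from the point to it = 0.30 mm. The point is not inside any of the regions above, so it lies outside the cross-section (0.30 mm from the nearest boundary).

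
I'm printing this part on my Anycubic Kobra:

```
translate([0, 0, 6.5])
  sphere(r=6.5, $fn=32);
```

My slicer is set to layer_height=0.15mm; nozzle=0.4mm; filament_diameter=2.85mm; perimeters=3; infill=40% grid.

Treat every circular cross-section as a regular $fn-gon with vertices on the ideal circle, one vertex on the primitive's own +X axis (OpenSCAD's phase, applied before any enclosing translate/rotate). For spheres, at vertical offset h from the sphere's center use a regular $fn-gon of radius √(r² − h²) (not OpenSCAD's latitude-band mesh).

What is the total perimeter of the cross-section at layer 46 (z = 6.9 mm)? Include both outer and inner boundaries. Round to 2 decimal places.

40.70 mm

At z = 6.9 mm: the sphere: section is a regular 32-gon, circumradius = √(r²−h²) = √(6.5²−0.4²) = 6.488 (perimeter = 2·32·6.488·sin(180°/32) = 40.70 mm). Overall, the cross-section is a single solid region. Total boundary length (outer) = 40.70 mm.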